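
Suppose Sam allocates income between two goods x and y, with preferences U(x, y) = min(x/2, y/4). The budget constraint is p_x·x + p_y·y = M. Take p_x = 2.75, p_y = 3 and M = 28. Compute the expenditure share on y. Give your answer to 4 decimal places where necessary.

Leontief preferences: the optimum is at the kink where x/2 = y/4, i.e. y = 2·x.
Budget: p_x·x + p_y·2·x = M, so (2·p_x + 4·p_y)·x = 2·M.
Demand: x*(p_x,p_y,M) = 2·M/(2·p_x + 4·p_y), y* = 4·M/(2·p_x + 4·p_y).
Here 2·2.75 + 4·3 = 17.5, giving x* = 3.2 and y* = 6.4.
Expenditure on y: 3·6.4 = 19.2; share = 0.6857.

share on y = 0.6857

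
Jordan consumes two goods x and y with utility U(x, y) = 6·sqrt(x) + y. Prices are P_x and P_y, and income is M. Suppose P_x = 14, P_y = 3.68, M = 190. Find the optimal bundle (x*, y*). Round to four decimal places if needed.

MU_x = 3/√x, MU_y = 1. Tangency: 3/√x = P_x/P_y.
Solve: √x = 3·P_y/P_x, so x*(P_x,P_y) = (3·P_y/P_x)², and y* = (M − P_x·x*)/P_y.
Plugging in: x* = (3·3.68/14)² = 0.6218, y* = 49.2647.

x* = 0.6218, y* = 49.2647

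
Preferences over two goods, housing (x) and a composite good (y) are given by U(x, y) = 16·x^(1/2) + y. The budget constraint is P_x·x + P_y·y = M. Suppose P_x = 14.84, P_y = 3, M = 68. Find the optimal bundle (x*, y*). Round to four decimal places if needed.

Set MRS = P_x/P_y: 8·x^(−1/2) = P_x/P_y.
Solve: √x = 8·P_y/P_x, so x*(P_x,P_y) = (8·P_y/P_x)², and y* = (M − P_x·x*)/P_y.
Plugging in: x* = (8·3/14.84)² = 2.6155, y* = 9.7287.

x* = 2.6155, y* = 9.7287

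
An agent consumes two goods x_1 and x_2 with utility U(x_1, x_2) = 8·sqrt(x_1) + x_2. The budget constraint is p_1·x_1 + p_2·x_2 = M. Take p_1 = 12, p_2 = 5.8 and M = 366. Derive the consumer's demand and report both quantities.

Utility is quasi-linear in x_2; the FOC for x_1 is 4/√x_1 = p_1/p_2.
Solve: √x_1 = 4·p_2/p_1, so x_1*(p_1,p_2) = (4·p_2/p_1)², and x_2* = (M − p_1·x_1*)/p_2.
Plugging in: x_1* = (4·5.8/12)² = 3.7378, x_2* = 55.3701.

x_1* = 3.7378, x_2* = 55.3701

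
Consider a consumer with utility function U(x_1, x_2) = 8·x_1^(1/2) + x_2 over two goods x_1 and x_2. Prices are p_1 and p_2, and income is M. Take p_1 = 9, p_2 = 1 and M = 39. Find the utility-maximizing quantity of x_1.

x_1* = 0.1975

Solve: √x_1 = 4·p_2/p_1, so x_1*(p_1,p_2) = (4·p_2/p_1)², and x_2* = (M − p_1·x_1*)/p_2.
Plugging in: x_1* = (4·1/9)² = 0.1975.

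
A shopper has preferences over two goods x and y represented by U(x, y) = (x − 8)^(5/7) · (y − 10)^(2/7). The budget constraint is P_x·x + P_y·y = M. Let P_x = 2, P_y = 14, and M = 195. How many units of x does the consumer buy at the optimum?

x* = 21.9286

This is Cobb-Douglas in (x−8, y−10): tangency gives 5/7·P_y·(y−10) = 2/7·P_x·(x−8).
After buying the subsistence bundle (8, 10), a share 5/7 of the remaining income goes to x: x* = 8 + 5/7·(M − 8P_x − 10P_y)/P_x.
Discretionary income = 195 − 8·2 − 10·14 = 39; x* = 8 + 5/7·39/2 = 21.9286.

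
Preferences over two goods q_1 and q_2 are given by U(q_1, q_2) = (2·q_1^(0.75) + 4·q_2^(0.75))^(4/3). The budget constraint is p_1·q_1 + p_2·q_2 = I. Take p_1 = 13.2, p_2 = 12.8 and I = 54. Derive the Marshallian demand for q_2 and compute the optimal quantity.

From the CES first-order condition, (1/2)·(q_2/q_1)^(0.25) = p_1/p_2.
Solve for the ratio: q_2/q_1 = [2·p_1/p_2]^(4).
With the ratio pinned down, the budget gives q_1* = I/(p_1 + p_2·(q_2/q_1)) and q_2* = (q_2/q_1)·q_1*.
Numerically q_2/q_1 = 18.095718, so q_1* = 54/(13.2 + 12.8·18.095718) = 0.2206 and q_2* = 18.095718·0.2206 = 3.9913.

q_2* = 3.9913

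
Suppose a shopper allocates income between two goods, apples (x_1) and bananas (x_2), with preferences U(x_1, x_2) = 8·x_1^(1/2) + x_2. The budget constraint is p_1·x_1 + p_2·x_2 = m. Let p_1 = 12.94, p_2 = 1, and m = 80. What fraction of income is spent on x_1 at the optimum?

share on x_1 = 0.0155

Thus x_1* = (4·p_2/p_1)² — independent of m — with the rest of income spent on x_2.
Plugging in: x_1* = (4·1/12.94)² = 0.0956, x_2* = 78.7635.
Expenditure on x_1: 12.94·0.0956 = 1.2365; share = 0.0155.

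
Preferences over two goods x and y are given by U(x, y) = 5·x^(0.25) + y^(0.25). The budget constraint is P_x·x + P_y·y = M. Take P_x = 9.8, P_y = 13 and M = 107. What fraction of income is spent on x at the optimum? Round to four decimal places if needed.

MU_x ∝ 5·x^(-0.75), MU_y ∝ y^(-0.75), so MRS = 5·(y/x)^(0.75) = P_x/P_y.
Solve for the ratio: y/x = [(1/5)·P_x/P_y]^(4/3).
With the ratio pinned down, the budget gives x* = M/(P_x + P_y·(y/x)) and y* = (y/x)·x*.
Numerically y/x = 0.080245, so x* = 107/(9.8 + 13·0.080245) = 9.868 and y* = 0.080245·9.868 = 0.7919.
Expenditure on x: 9.8·9.868 = 96.7059; share = 0.9038.

share on x = 0.9038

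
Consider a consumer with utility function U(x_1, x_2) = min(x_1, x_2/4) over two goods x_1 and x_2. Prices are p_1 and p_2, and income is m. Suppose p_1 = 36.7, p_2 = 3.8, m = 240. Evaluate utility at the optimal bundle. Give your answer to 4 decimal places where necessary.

V = 4.6243

With perfect complements, no substitution: consume in ratio x_1:x_2 = 1:4.
Budget: p_1·x_1 + p_2·4·x_1 = m, so (p_1 + 4·p_2)·x_1 = m.
Demand: x_1*(p_1,p_2,m) = m/(p_1 + 4·p_2), x_2* = 4·m/(p_1 + 4·p_2).
Here 36.7 + 4·3.8 = 51.9, giving x_1* = 4.6243 and x_2* = 18.4971.
Utility at the optimum: U(4.6243, 18.4971) = 4.6243.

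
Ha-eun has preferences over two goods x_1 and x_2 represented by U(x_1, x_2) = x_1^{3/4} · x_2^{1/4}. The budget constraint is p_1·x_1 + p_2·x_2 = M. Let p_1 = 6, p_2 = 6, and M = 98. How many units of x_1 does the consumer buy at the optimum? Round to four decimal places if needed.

x_1* = 12.25

At p_1=6, p_2=6, M=98: x_1* = 0.75·98/6 = 12.25.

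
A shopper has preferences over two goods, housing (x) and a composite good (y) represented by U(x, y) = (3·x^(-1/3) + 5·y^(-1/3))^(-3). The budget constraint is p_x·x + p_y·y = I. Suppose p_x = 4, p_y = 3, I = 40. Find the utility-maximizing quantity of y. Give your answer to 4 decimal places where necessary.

From the CES first-order condition, (3/5)·(y/x)^(4/3) = p_x/p_y.
Hence y/x = ((5/3)·p_x/p_y)^(1/(4/3)), i.e. raised to the 0.75 power.
With the ratio pinned down, the budget gives x* = I/(p_x + p_y·(y/x)) and y* = (y/x)·x*.
Numerically y/x = 1.820081, so x* = 40/(4 + 3·1.820081) = 4.2282 and y* = 1.820081·4.2282 = 7.6957.

y* = 7.6957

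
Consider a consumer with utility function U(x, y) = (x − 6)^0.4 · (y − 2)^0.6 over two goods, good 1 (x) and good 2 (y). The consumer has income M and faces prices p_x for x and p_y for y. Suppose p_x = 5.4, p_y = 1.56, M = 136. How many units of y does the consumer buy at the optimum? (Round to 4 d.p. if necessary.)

Substituting into the budget: x* = 6 + 0.4·(M − 6·p_x − 2·p_y)/p_x, and y* = 2 + 0.6·(…)/p_y.
Discretionary income = 136 − 6·5.4 − 2·1.56 = 100.48; y* = 2 + 0.6·100.48/1.56 = 40.6462.

y* = 40.6462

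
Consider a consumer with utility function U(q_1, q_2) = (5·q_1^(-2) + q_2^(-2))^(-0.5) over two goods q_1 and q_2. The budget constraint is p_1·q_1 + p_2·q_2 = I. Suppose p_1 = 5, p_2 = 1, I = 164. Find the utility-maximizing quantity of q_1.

q_1* = 27.3333

MU_q_1 ∝ 5·q_1^(-3), MU_q_2 ∝ q_2^(-3), so MRS = 5·(q_2/q_1)^(3) = p_1/p_2.
Hence q_2/q_1 = ((1/5)·p_1/p_2)^(1/(3)), i.e. raised to the 1/3 power.
Substitute q_2 = (q_2/q_1)·q_1 into the budget: q_1* = I/(p_1 + p_2·(q_2/q_1)).
Numerically q_2/q_1 = 1, so q_1* = 164/(5 + 1·1) = 27.3333.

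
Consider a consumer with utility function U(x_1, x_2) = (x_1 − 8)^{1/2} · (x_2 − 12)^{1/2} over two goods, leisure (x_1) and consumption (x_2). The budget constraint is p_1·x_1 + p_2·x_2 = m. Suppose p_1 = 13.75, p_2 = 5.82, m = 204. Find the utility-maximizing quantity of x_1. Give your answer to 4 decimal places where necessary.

x_1* = 8.8785

This is Cobb-Douglas in (x_1−8, x_2−12): tangency gives 0.5·p_2·(x_2−12) = 0.5·p_1·(x_1−8).
After buying the subsistence bundle (8, 12), a share 0.5 of the remaining income goes to x_1: x_1* = 8 + 0.5·(m − 8p_1 − 12p_2)/p_1.
Discretionary income = 204 − 8·13.75 − 12·5.82 = 24.16; x_1* = 8 + 0.5·24.16/13.75 = 8.8785.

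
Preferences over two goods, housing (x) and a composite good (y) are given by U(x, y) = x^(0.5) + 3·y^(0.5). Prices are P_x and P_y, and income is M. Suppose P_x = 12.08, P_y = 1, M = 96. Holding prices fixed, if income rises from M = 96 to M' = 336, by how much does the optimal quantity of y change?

Numerically y/x = 1313.3376, so x* = 96/(12.08 + 1·1313.3376) = 0.0724 and y* = 1313.3376·0.0724 = 95.125.
At M' = 336: y* = 332.9377. Change: 332.9377 − 95.125 = 237.8126.

Δy* = 237.8126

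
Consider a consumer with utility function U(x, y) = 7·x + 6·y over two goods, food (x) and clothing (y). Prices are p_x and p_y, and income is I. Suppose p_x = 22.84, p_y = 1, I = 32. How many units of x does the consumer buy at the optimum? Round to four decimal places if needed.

x* = 0

Numerically: x* = 0, y* = 32.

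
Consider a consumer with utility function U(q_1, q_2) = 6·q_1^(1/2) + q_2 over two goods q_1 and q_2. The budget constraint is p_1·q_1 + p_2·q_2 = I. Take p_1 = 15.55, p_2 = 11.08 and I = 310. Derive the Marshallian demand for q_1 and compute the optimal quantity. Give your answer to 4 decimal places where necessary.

Utility is quasi-linear in q_2; the FOC for q_1 is 3/√q_1 = p_1/p_2.
Thus q_1* = (3·p_2/p_1)² — independent of I — with the rest of income spent on q_2.
Plugging in: q_1* = (3·11.08/15.55)² = 4.5694.

q_1* = 4.5694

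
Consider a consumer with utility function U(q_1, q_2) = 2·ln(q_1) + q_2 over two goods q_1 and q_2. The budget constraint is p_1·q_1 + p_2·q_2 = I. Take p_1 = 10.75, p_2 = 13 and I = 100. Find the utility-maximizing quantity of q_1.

q_1* = 2.4186

So q_1*(p_1,p_2) = 2·p_2/p_1, independent of income; and q_2* = (I − 2·p_2)/p_2.
At the given prices: q_1* = 2·13/10.75 = 2.4186.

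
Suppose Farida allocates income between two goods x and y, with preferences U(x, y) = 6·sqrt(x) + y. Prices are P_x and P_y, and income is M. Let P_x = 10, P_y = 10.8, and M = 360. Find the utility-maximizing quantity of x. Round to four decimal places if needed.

Utility is quasi-linear in y; the FOC for x is 3/√x = P_x/P_y.
Thus x* = (3·P_y/P_x)² — independent of M — with the rest of income spent on y.
Plugging in: x* = (3·10.8/10)² = 10.4976.

x* = 10.4976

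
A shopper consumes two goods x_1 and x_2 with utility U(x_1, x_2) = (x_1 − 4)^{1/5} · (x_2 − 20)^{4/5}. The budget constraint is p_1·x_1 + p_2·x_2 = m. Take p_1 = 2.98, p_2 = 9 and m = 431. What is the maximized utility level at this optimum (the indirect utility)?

V = 20.0902

This is Cobb-Douglas in (x_1−4, x_2−20): tangency gives 0.2·p_2·(x_2−20) = 0.8·p_1·(x_1−4).
Substituting into the budget: x_1* = 4 + 0.2·(m − 4·p_1 − 20·p_2)/p_1, and x_2* = 20 + 0.8·(…)/p_2.
Discretionary income = 431 − 4·2.98 − 20·9 = 239.08; x_1* = 4 + 0.2·239.08/2.98 = 20.0456; x_2* = 20 + 0.8·239.08/9 = 41.2516.
Utility at the optimum: U(20.0456, 41.2516) = 20.0902.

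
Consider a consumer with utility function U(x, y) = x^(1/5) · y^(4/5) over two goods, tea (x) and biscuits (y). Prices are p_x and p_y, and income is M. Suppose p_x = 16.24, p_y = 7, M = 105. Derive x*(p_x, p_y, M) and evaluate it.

At p_x=16.24, p_y=7, M=105: x* = 0.2·105/16.24 = 1.2931.

x* = 1.2931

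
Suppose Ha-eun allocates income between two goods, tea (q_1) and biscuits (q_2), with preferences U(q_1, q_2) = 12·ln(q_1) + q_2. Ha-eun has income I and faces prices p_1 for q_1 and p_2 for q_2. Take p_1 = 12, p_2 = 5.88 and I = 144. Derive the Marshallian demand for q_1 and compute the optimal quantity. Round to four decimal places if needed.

MU_q_1 = 12/q_1, MU_q_2 = 1. Tangency: 12/q_1 = p_1/p_2.
So q_1*(p_1,p_2) = 12·p_2/p_1, independent of income; and q_2* = (I − 12·p_2)/p_2.
At the given prices: q_1* = 12·5.88/12 = 5.88.

q_1* = 5.88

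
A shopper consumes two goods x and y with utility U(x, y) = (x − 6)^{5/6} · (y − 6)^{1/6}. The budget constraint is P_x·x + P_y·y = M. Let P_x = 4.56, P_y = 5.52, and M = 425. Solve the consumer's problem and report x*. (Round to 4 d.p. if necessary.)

x* = 72.6155

This is Cobb-Douglas in (x−6, y−6): tangency gives 5/6·P_y·(y−6) = 1/6·P_x·(x−6).
After buying the subsistence bundle (6, 6), a share 5/6 of the remaining income goes to x: x* = 6 + 5/6·(M − 6P_x − 6P_y)/P_x.
Discretionary income = 425 − 6·4.56 − 6·5.52 = 364.52; x* = 6 + 5/6·364.52/4.56 = 72.6155.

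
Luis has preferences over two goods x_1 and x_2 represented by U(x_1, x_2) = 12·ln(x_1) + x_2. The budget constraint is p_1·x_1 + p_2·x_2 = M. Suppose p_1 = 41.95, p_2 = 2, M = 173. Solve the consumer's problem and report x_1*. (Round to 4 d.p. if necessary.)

x_1* = 0.5721

So x_1*(p_1,p_2) = 12·p_2/p_1, independent of income; and x_2* = (M − 12·p_2)/p_2.
At the given prices: x_1* = 12·2/41.95 = 0.5721.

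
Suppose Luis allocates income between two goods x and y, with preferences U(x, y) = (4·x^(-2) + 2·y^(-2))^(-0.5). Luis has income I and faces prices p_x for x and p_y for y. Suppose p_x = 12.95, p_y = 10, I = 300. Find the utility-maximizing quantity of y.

MRS = MU_x/MU_y = 2·(y/x)^(3). Set equal to p_x/p_y.
Solve for the ratio: y/x = [(1/2)·p_x/p_y]^(1/3).
With the ratio pinned down, the budget gives x* = I/(p_x + p_y·(y/x)) and y* = (y/x)·x*.
Numerically y/x = 0.865127, so x* = 300/(12.95 + 10·0.865127) = 13.8881 and y* = 0.865127·13.8881 = 12.0149.

y* = 12.0149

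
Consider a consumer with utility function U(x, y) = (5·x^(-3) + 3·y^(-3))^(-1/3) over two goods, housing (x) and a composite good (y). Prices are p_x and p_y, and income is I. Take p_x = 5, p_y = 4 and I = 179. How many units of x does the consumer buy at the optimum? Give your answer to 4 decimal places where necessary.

MRS = MU_x/MU_y = (5/3)·(y/x)^(4). Set equal to p_x/p_y.
Hence y/x = ((3/5)·p_x/p_y)^(1/(4)), i.e. raised to the 0.25 power.
With the ratio pinned down, the budget gives x* = I/(p_x + p_y·(y/x)) and y* = (y/x)·x*.
Numerically y/x = 0.930605, so x* = 179/(5 + 4·0.930605) = 20.5218.

x* = 20.5218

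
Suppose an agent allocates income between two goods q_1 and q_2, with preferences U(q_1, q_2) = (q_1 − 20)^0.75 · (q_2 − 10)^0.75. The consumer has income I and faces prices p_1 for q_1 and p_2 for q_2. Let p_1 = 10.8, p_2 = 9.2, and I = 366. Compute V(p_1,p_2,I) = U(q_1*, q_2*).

V = 4.9624

Let q_1' = q_1−20, q_2' = q_2−10. MRS = q_2'/q_1' = p_1/p_2.
Substituting into the budget: q_1* = 20 + 0.5·(I − 20·p_1 − 10·p_2)/p_1, and q_2* = 10 + 0.5·(…)/p_2.
Discretionary income = 366 − 20·10.8 − 10·9.2 = 58; q_1* = 20 + 0.5·58/10.8 = 22.6852; q_2* = 10 + 0.5·58/9.2 = 13.1522.
Utility at the optimum: U(22.6852, 13.1522) = 4.9624.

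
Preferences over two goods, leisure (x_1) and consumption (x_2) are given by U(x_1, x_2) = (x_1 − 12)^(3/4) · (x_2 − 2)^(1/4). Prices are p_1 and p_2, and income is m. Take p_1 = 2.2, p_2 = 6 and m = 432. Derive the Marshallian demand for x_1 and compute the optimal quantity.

x_1* = 146.1818

Let x_1' = x_1−12, x_2' = x_2−2. MRS = 3·x_2'/x_1' = p_1/p_2.
After buying the subsistence bundle (12, 2), a share 0.75 of the remaining income goes to x_1: x_1* = 12 + 0.75·(m − 12p_1 − 2p_2)/p_1.
Discretionary income = 432 − 12·2.2 − 2·6 = 393.6; x_1* = 12 + 0.75·393.6/2.2 = 146.1818.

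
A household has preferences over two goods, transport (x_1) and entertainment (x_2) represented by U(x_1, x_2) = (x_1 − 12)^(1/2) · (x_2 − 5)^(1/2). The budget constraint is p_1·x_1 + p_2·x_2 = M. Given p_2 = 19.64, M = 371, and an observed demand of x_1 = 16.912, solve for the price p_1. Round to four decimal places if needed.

Let x_1' = x_1−12, x_2' = x_2−5. MRS = x_2'/x_1' = p_1/p_2.
After buying the subsistence bundle (12, 5), a share 0.5 of the remaining income goes to x_1: x_1* = 12 + 0.5·(M − 12p_1 − 5p_2)/p_1.
Set x_1* = 16.912 in the demand function and solve for p_1: p_1 = 12.5.

p_1 = 12.5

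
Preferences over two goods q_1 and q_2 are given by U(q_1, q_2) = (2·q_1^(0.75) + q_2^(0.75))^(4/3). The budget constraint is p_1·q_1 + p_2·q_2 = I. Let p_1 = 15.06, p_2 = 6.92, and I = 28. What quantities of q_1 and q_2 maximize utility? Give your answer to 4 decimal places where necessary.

q_1* = 1.1308, q_2* = 1.5854

MU_q_1 ∝ 2·q_1^(-0.25), MU_q_2 ∝ q_2^(-0.25), so MRS = 2·(q_2/q_1)^(0.25) = p_1/p_2.
Hence q_2/q_1 = ((1/2)·p_1/p_2)^(1/(0.25)), i.e. raised to the 4 power.
Substitute q_2 = (q_2/q_1)·q_1 into the budget: q_1* = I/(p_1 + p_2·(q_2/q_1)).
Numerically q_2/q_1 = 1.402024, so q_1* = 28/(15.06 + 6.92·1.402024) = 1.1308 and q_2* = 1.402024·1.1308 = 1.5854.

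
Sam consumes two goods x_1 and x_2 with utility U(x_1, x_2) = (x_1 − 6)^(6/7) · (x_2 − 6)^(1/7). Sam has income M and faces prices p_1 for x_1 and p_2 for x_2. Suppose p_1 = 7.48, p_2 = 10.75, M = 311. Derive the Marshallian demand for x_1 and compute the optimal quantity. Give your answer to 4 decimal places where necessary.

x_1* = 29.1039

Discretionary income = 311 − 6·7.48 − 6·10.75 = 201.62; x_1* = 6 + 6/7·201.62/7.48 = 29.1039.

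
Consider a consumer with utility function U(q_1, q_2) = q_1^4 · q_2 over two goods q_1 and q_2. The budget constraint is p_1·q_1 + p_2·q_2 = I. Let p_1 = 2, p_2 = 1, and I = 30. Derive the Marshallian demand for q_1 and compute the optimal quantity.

q_1* = 12

MU_q_1/MU_q_2 = (4·q_2)/(q_1); tangency sets this equal to p_1/p_2.
So 4·p_2·q_2 = p_1·q_1; combined with the budget, a share 0.8 of income goes to q_1.
Demand: q_1*(p_1,p_2,I) = 0.8·I/p_1 and q_2* = 0.2·I/p_2.
At p_1=2, p_2=1, I=30: q_1* = 0.8·30/2 = 12.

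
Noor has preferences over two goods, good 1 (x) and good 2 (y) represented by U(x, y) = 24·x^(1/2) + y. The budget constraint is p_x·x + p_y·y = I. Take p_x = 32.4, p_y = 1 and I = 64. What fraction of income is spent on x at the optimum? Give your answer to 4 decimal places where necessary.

share on x = 0.0694

Set MRS = p_x/p_y: 12·x^(−1/2) = p_x/p_y.
Solve: √x = 12·p_y/p_x, so x*(p_x,p_y) = (12·p_y/p_x)², and y* = (I − p_x·x*)/p_y.
Plugging in: x* = (12·1/32.4)² = 0.1372, y* = 59.5556.
Expenditure on x: 32.4·0.1372 = 4.4444; share = 0.0694.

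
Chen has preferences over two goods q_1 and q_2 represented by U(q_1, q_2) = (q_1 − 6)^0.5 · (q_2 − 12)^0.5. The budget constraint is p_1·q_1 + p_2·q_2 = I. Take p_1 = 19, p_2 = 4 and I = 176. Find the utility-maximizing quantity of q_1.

Let q_1' = q_1−6, q_2' = q_2−12. MRS = q_2'/q_1' = p_1/p_2.
Substituting into the budget: q_1* = 6 + 0.5·(I − 6·p_1 − 12·p_2)/p_1, and q_2* = 12 + 0.5·(…)/p_2.
Discretionary income = 176 − 6·19 − 12·4 = 14; q_1* = 6 + 0.5·14/19 = 6.3684.

q_1* = 6.3684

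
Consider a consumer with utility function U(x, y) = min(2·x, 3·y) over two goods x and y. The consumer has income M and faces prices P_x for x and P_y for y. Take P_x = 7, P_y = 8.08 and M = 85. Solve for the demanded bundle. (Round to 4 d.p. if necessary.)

x* = 6.8622, y* = 4.5748

Demand: x*(P_x,P_y,M) = 3·M/(3·P_x + 2·P_y), y* = 2·M/(3·P_x + 2·P_y).
Here 3·7 + 2·8.08 = 37.16, giving x* = 6.8622 and y* = 4.5748.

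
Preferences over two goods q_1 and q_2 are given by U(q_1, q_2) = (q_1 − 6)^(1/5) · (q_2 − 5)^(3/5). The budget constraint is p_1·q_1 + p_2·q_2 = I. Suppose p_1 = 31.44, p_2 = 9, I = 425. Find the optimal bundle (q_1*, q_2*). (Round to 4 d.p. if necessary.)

q_1* = 7.5216, q_2* = 20.9467

MRS = (1/3)·(q_2−5)/(q_1−6). Tangency with p_1/p_2 gives q_2−5 = 3·(p_1/p_2)·(q_1−6).
Substituting into the budget: q_1* = 6 + 0.25·(I − 6·p_1 − 5·p_2)/p_1, and q_2* = 5 + 0.75·(…)/p_2.
Discretionary income = 425 − 6·31.44 − 5·9 = 191.36; q_1* = 6 + 0.25·191.36/31.44 = 7.5216; q_2* = 5 + 0.75·191.36/9 = 20.9467.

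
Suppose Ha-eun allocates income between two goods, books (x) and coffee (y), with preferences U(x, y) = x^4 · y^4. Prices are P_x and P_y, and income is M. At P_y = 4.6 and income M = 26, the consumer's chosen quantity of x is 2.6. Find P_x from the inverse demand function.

MU_x/MU_y = (4·y)/(4·x); tangency sets this equal to P_x/P_y.
Rearranging, P_y·y = P_x·x. Substituting into the budget gives P_x·x·(1 + 1) = M.
Demand: x*(P_x,P_y,M) = 0.5·M/P_x and y* = 0.5·M/P_y.
Set x* = 2.6 in the demand function and solve for P_x: P_x = 5.

P_x = 5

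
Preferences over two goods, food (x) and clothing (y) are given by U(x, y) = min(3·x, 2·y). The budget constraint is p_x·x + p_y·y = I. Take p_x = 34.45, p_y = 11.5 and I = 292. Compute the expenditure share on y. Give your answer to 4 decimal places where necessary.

share on y = 0.3337

With perfect complements, no substitution: consume in ratio x:y = 2:3.
Budget: p_x·x + p_y·(3/2)·x = I, so (2·p_x + 3·p_y)·x = 2·I.
Demand: x*(p_x,p_y,I) = 2·I/(2·p_x + 3·p_y), y* = 3·I/(2·p_x + 3·p_y).
Here 2·34.45 + 3·11.5 = 103.4, giving x* = 5.648 and y* = 8.472.
Expenditure on y: 11.5·8.472 = 97.4275; share = 0.3337.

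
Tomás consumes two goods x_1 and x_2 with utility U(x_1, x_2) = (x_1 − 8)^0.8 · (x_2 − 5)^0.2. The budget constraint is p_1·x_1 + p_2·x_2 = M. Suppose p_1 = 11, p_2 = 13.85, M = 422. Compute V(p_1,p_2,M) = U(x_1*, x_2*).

V = 13.9351

MRS = 4·(x_2−5)/(x_1−8). Tangency with p_1/p_2 gives x_2−5 = (1/4)·(p_1/p_2)·(x_1−8).
Substituting into the budget: x_1* = 8 + 0.8·(M − 8·p_1 − 5·p_2)/p_1, and x_2* = 5 + 0.2·(…)/p_2.
Discretionary income = 422 − 8·11 − 5·13.85 = 264.75; x_1* = 8 + 0.8·264.75/11 = 27.2545; x_2* = 5 + 0.2·264.75/13.85 = 8.8231.
Utility at the optimum: U(27.2545, 8.8231) = 13.9351.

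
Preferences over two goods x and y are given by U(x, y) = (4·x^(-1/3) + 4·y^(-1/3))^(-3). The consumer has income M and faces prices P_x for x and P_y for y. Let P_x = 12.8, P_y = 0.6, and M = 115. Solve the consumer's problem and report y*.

From the CES first-order condition, (y/x)^(4/3) = P_x/P_y.
Solve for the ratio: y/x = [P_x/P_y]^(0.75).
Substitute y = (y/x)·x into the budget: x* = M/(P_x + P_y·(y/x)).
Numerically y/x = 9.926452, so x* = 115/(12.8 + 0.6·9.926452) = 6.1314 and y* = 9.926452·6.1314 = 60.8632.

y* = 60.8632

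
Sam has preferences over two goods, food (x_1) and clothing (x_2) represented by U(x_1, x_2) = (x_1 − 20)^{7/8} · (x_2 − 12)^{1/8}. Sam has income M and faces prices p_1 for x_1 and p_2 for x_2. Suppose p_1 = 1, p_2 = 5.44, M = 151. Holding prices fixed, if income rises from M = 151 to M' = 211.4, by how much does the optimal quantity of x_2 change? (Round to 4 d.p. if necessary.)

Δx_2* = 1.3879

Substituting into the budget: x_1* = 20 + 0.875·(M − 20·p_1 − 12·p_2)/p_1, and x_2* = 12 + 0.125·(…)/p_2.
Discretionary income = 151 − 20·1 − 12·5.44 = 65.72; x_2* = 12 + 0.125·65.72/5.44 = 13.5101.
At M' = 211.4: x_2* = 14.898. Change: 14.898 − 13.5101 = 1.3879.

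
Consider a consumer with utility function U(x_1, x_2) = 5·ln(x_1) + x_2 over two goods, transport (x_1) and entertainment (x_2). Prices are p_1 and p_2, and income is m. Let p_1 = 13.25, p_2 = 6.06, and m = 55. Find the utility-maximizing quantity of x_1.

x_1* = 2.2868

MU_x_1 = 5/x_1, MU_x_2 = 1. Tangency: 5/x_1 = p_1/p_2.
So x_1*(p_1,p_2) = 5·p_2/p_1, independent of income; and x_2* = (m − 5·p_2)/p_2.
At the given prices: x_1* = 5·6.06/13.25 = 2.2868.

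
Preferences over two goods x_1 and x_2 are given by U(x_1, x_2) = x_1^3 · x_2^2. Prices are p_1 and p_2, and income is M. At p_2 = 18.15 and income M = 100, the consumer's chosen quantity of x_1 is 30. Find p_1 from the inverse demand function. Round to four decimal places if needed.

MU_x_1/MU_x_2 = (3·x_2)/(2·x_1); tangency sets this equal to p_1/p_2.
Rearranging, p_2·x_2 = (2/3)·p_1·x_1. Substituting into the budget gives p_1·x_1·(1 + (2/3)) = M.
Demand: x_1*(p_1,p_2,M) = 0.6·M/p_1 and x_2* = 0.4·M/p_2.
Set x_1* = 30 in the demand function and solve for p_1: p_1 = 2.

p_1 = 2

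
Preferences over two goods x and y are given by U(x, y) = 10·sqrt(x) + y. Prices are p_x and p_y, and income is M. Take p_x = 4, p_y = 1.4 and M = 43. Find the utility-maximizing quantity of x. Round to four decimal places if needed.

Solve: √x = 5·p_y/p_x, so x*(p_x,p_y) = (5·p_y/p_x)², and y* = (M − p_x·x*)/p_y.
Plugging in: x* = (5·1.4/4)² = 3.0625.

x* = 3.0625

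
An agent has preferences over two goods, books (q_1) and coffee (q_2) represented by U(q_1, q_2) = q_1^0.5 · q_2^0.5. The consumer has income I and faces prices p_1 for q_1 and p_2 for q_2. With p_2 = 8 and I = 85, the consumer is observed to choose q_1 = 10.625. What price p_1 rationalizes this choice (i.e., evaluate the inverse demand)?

p_1 = 4

Tangency: MRS = q_2/q_1 = p_1/p_2.
So 0.5·p_2·q_2 = 0.5·p_1·q_1; combined with the budget, a share 0.5 of income goes to q_1.
Demand: q_1*(p_1,p_2,I) = 0.5·I/p_1 and q_2* = 0.5·I/p_2.
Set q_1* = 10.625 in the demand function and solve for p_1: p_1 = 4.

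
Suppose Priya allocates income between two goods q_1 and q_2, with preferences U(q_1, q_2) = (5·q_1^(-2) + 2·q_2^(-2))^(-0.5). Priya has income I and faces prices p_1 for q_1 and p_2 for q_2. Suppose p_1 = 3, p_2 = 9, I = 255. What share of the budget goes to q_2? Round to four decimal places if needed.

With the ratio pinned down, the budget gives q_1* = I/(p_1 + p_2·(q_2/q_1)) and q_2* = (q_2/q_1)·q_1*.
Numerically q_2/q_1 = 0.510873, so q_1* = 255/(3 + 9·0.510873) = 33.5621 and q_2* = 0.510873·33.5621 = 17.146.
Expenditure on q_2: 9·17.146 = 154.3137; share = 0.6052.

share on q_2 = 0.6052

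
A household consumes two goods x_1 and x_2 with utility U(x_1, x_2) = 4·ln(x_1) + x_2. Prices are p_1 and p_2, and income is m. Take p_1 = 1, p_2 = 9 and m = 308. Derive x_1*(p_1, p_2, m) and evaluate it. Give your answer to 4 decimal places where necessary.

So x_1*(p_1,p_2) = 4·p_2/p_1, independent of income; and x_2* = (m − 4·p_2)/p_2.
At the given prices: x_1* = 4·9/1 = 36.

x_1* = 36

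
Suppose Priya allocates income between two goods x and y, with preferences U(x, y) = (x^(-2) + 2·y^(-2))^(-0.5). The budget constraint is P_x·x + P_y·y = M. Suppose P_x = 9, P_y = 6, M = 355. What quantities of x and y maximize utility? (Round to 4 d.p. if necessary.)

x* = 20.1093, y* = 29.0027

From the CES first-order condition, (1/2)·(y/x)^(3) = P_x/P_y.
Solve for the ratio: y/x = [2·P_x/P_y]^(1/3).
Substitute y = (y/x)·x into the budget: x* = M/(P_x + P_y·(y/x)).
Numerically y/x = 1.44225, so x* = 355/(9 + 6·1.44225) = 20.1093 and y* = 1.44225·20.1093 = 29.0027.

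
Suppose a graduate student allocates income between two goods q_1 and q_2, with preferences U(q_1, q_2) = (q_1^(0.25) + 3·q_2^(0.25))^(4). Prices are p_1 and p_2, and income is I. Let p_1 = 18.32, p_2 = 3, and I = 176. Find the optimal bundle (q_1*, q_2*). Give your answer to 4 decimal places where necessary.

q_1* = 1.0784, q_2* = 52.0812

MU_q_1 ∝ q_1^(-0.75), MU_q_2 ∝ 3·q_2^(-0.75), so MRS = (1/3)·(q_2/q_1)^(0.75) = p_1/p_2.
Solve for the ratio: q_2/q_1 = [3·p_1/p_2]^(4/3).
With the ratio pinned down, the budget gives q_1* = I/(p_1 + p_2·(q_2/q_1)) and q_2* = (q_2/q_1)·q_1*.
Numerically q_2/q_1 = 48.294828, so q_1* = 176/(18.32 + 3·48.294828) = 1.0784 and q_2* = 48.294828·1.0784 = 52.0812.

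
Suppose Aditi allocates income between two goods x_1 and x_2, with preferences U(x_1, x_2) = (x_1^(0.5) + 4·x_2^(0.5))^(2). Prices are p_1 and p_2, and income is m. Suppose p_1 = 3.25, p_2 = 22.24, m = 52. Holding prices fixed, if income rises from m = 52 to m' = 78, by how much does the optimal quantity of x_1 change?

With the ratio pinned down, the budget gives x_1* = m/(p_1 + p_2·(x_2/x_1)) and x_2* = (x_2/x_1)·x_1*.
Numerically x_2/x_1 = 0.341678, so x_1* = 52/(3.25 + 22.24·0.341678) = 4.7931.
At m' = 78: x_1* = 7.1897. Change: 7.1897 − 4.7931 = 2.3966.

Δx_1* = 2.3966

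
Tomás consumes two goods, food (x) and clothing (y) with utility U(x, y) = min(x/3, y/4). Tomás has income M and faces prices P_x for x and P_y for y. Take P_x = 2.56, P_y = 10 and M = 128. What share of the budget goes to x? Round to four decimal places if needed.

share on x = 0.1611

Leontief preferences: the optimum is at the kink where x/3 = y/4, i.e. y = (4/3)·x.
Budget: P_x·x + P_y·(4/3)·x = M, so (3·P_x + 4·P_y)·x = 3·M.
Demand: x*(P_x,P_y,M) = 3·M/(3·P_x + 4·P_y), y* = 4·M/(3·P_x + 4·P_y).
Here 3·2.56 + 4·10 = 47.68, giving x* = 8.0537 and y* = 10.7383.
Expenditure on x: 2.56·8.0537 = 20.6174; share = 0.1611.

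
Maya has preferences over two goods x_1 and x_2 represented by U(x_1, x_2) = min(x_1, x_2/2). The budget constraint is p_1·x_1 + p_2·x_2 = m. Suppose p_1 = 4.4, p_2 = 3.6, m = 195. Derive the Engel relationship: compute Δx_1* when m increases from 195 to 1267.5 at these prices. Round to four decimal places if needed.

Δx_1* = 92.4569

Here 4.4 + 2·3.6 = 11.6, giving x_1* = 16.8103.
At m' = 1267.5: x_1* = 109.2672. Change: 109.2672 − 16.8103 = 92.4569.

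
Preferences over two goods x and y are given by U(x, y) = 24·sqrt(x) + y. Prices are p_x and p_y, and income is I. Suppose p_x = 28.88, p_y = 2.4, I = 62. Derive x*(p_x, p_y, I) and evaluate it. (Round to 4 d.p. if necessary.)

x* = 0.9945

Utility is quasi-linear in y; the FOC for x is 12/√x = p_x/p_y.
Thus x* = (12·p_y/p_x)² — independent of I — with the rest of income spent on y.
Plugging in: x* = (12·2.4/28.88)² = 0.9945.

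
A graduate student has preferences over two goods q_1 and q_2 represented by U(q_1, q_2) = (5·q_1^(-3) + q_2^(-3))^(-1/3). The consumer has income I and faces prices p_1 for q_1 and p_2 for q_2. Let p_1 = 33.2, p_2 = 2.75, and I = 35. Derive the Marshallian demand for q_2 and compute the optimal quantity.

MRS = MU_q_1/MU_q_2 = 5·(q_2/q_1)^(4). Set equal to p_1/p_2.
Hence q_2/q_1 = ((1/5)·p_1/p_2)^(1/(4)), i.e. raised to the 0.25 power.
With the ratio pinned down, the budget gives q_1* = I/(p_1 + p_2·(q_2/q_1)) and q_2* = (q_2/q_1)·q_1*.
Numerically q_2/q_1 = 1.246548, so q_1* = 35/(33.2 + 2.75·1.246548) = 0.9556 and q_2* = 1.246548·0.9556 = 1.1911.

q_2* = 1.1911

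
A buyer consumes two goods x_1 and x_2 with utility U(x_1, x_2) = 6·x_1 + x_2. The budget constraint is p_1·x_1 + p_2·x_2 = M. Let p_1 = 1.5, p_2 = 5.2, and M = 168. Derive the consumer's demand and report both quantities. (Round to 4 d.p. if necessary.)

x_1* = 112, x_2* = 0

Perfect substitutes: compare marginal utility per dollar. 6/p_1 vs 1/p_2 → 4 vs 0.1923.
x_1 gives more utility per dollar, so spend all income on x_1: x_1* = M/p_1, x_2* = 0.
Numerically: x_1* = 112, x_2* = 0.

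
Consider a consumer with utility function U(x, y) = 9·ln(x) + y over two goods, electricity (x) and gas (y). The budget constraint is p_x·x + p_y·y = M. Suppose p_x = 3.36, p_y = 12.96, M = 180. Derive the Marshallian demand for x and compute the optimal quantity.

Set MRS = p_x/p_y: (9/x)/1 = p_x/p_y.
So x*(p_x,p_y) = 9·p_y/p_x, independent of income; and y* = (M − 9·p_y)/p_y.
At the given prices: x* = 9·12.96/3.36 = 34.7143.

x* = 34.7143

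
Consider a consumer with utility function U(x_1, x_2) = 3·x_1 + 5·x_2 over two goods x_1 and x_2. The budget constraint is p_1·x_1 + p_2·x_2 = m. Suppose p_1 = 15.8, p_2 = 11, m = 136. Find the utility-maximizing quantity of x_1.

Perfect substitutes: compare marginal utility per dollar. 3/p_1 vs 5/p_2 → 0.1899 vs 0.4545.
x_2 gives more utility per dollar, so spend all income on x_2: x_2* = m/p_2, x_1* = 0.
Numerically: x_1* = 0, x_2* = 12.3636.

x_1* = 0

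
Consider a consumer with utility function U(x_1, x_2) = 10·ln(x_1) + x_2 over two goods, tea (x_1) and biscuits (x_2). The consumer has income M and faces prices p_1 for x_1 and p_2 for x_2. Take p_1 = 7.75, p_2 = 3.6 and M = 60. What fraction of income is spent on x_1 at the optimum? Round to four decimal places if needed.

share on x_1 = 0.6

At the given prices: x_1* = 10·3.6/7.75 = 4.6452, and x_2* = 6.6667.
Expenditure on x_1: 7.75·4.6452 = 36; share = 0.6.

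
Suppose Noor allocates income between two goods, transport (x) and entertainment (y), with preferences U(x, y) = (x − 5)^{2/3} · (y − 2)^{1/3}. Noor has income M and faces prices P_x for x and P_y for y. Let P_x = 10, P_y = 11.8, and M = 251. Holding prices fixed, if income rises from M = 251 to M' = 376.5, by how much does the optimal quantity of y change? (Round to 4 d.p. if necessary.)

Δy* = 3.5452

Discretionary income = 251 − 5·10 − 2·11.8 = 177.4; y* = 2 + 1/3·177.4/11.8 = 7.0113.
At M' = 376.5: y* = 10.5565. Change: 10.5565 − 7.0113 = 3.5452.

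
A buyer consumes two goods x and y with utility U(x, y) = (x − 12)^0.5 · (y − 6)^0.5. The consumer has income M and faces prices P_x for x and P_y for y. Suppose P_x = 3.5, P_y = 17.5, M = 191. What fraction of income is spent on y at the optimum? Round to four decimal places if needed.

Let x' = x−12, y' = y−6. MRS = y'/x' = P_x/P_y.
Substituting into the budget: x* = 12 + 0.5·(M − 12·P_x − 6·P_y)/P_x, and y* = 6 + 0.5·(…)/P_y.
Discretionary income = 191 − 12·3.5 − 6·17.5 = 44; x* = 12 + 0.5·44/3.5 = 18.2857; y* = 6 + 0.5·44/17.5 = 7.2571.
Expenditure on y: 17.5·7.2571 = 127; share = 0.6649.

share on y = 0.6649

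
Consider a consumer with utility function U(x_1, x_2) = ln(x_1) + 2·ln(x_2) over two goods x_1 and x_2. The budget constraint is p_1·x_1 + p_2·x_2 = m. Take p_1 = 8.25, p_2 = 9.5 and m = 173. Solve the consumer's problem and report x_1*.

Tangency: MRS = (1/2)·x_2/x_1 = p_1/p_2.
Rearranging, p_2·x_2 = 2·p_1·x_1. Substituting into the budget gives p_1·x_1·(1 + 2) = m.
Demand: x_1*(p_1,p_2,m) = 1/3·m/p_1 and x_2* = 2/3·m/p_2.
At p_1=8.25, p_2=9.5, m=173: x_1* = 1/3·173/8.25 = 6.9899.

x_1* = 6.9899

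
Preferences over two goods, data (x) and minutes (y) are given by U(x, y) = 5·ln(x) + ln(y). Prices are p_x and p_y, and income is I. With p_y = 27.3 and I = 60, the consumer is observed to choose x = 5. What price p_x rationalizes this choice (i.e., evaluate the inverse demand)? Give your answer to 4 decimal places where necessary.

p_x = 10

Tangency: MRS = 5·y/x = p_x/p_y.
Rearranging, p_y·y = (1/5)·p_x·x. Substituting into the budget gives p_x·x·(1 + (1/5)) = I.
Demand: x*(p_x,p_y,I) = 5/6·I/p_x and y* = 1/6·I/p_y.
Set x* = 5 in the demand function and solve for p_x: p_x = 10.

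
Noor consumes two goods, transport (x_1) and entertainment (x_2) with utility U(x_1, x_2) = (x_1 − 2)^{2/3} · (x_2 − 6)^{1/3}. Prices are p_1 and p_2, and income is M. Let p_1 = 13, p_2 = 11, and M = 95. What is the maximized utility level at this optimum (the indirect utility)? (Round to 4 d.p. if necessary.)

This is Cobb-Douglas in (x_1−2, x_2−6): tangency gives 2/3·p_2·(x_2−6) = 1/3·p_1·(x_1−2).
Substituting into the budget: x_1* = 2 + 2/3·(M − 2·p_1 − 6·p_2)/p_1, and x_2* = 6 + 1/3·(…)/p_2.
Discretionary income = 95 − 2·13 − 6·11 = 3; x_1* = 2 + 2/3·3/13 = 2.1538; x_2* = 6 + 1/3·3/11 = 6.0909.
Utility at the optimum: U(2.1538, 6.0909) = 0.1291.

V = 0.1291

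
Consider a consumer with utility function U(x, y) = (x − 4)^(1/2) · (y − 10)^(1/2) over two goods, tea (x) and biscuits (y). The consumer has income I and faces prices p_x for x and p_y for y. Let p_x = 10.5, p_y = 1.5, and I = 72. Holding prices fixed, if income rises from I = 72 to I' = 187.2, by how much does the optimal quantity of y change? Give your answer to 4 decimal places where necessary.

After buying the subsistence bundle (4, 10), a share 0.5 of the remaining income goes to x: x* = 4 + 0.5·(I − 4p_x − 10p_y)/p_x.
Discretionary income = 72 − 4·10.5 − 10·1.5 = 15; y* = 10 + 0.5·15/1.5 = 15.
At I' = 187.2: y* = 53.4. Change: 53.4 − 15 = 38.4.

Δy* = 38.4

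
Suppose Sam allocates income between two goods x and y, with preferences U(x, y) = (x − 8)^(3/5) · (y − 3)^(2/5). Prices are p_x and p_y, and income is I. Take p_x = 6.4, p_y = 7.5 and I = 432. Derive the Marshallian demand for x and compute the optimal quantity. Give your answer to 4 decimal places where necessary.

Discretionary income = 432 − 8·6.4 − 3·7.5 = 358.3; x* = 8 + 0.6·358.3/6.4 = 41.5906.

x* = 41.5906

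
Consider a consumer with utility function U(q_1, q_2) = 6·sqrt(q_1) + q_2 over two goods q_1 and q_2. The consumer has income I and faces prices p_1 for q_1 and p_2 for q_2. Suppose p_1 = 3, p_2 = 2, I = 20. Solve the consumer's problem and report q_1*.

q_1* = 4

Set MRS = p_1/p_2: 3·q_1^(−1/2) = p_1/p_2.
Solve: √q_1 = 3·p_2/p_1, so q_1*(p_1,p_2) = (3·p_2/p_1)², and q_2* = (I − p_1·q_1*)/p_2.
Plugging in: q_1* = (3·2/3)² = 4.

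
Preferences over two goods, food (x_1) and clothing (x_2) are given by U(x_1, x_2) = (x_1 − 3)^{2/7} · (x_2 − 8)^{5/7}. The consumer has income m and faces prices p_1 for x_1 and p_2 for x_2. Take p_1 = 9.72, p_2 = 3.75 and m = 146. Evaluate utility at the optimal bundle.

This is Cobb-Douglas in (x_1−3, x_2−8): tangency gives 2/7·p_2·(x_2−8) = 5/7·p_1·(x_1−3).
After buying the subsistence bundle (3, 8), a share 2/7 of the remaining income goes to x_1: x_1* = 3 + 2/7·(m − 3p_1 − 8p_2)/p_1.
Discretionary income = 146 − 3·9.72 − 8·3.75 = 86.84; x_1* = 3 + 2/7·86.84/9.72 = 5.5526; x_2* = 8 + 5/7·86.84/3.75 = 24.541.
Utility at the optimum: U(5.5526, 24.541) = 9.698.

V = 9.698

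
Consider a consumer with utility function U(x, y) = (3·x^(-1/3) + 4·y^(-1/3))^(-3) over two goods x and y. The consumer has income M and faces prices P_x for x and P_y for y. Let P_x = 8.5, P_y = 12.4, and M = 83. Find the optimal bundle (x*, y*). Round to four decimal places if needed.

MU_x ∝ 3·x^(-4/3), MU_y ∝ 4·y^(-4/3), so MRS = (3/4)·(y/x)^(4/3) = P_x/P_y.
Hence y/x = ((4/3)·P_x/P_y)^(1/(4/3)), i.e. raised to the 0.75 power.
Substitute y = (y/x)·x into the budget: x* = M/(P_x + P_y·(y/x)).
Numerically y/x = 0.934764, so x* = 83/(8.5 + 12.4·0.934764) = 4.1312 and y* = 0.934764·4.1312 = 3.8617.

x* = 4.1312, y* = 3.8617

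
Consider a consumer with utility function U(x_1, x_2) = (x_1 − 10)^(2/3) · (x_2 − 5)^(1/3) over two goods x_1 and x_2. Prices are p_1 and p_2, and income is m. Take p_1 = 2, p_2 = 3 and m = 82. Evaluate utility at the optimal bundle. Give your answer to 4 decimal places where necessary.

V = 10.8627

This is Cobb-Douglas in (x_1−10, x_2−5): tangency gives 2/3·p_2·(x_2−5) = 1/3·p_1·(x_1−10).
After buying the subsistence bundle (10, 5), a share 2/3 of the remaining income goes to x_1: x_1* = 10 + 2/3·(m − 10p_1 − 5p_2)/p_1.
Discretionary income = 82 − 10·2 − 5·3 = 47; x_1* = 10 + 2/3·47/2 = 25.6667; x_2* = 5 + 1/3·47/3 = 10.2222.
Utility at the optimum: U(25.6667, 10.2222) = 10.8627.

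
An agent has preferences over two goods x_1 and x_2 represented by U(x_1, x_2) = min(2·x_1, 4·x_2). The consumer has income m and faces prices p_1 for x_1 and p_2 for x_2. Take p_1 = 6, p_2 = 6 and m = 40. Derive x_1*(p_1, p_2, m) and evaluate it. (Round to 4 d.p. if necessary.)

x_1* = 4.4444

Leontief preferences: the optimum is at the kink where x_1/4 = x_2/2, i.e. x_2 = (1/2)·x_1.
Budget: p_1·x_1 + p_2·(1/2)·x_1 = m, so (4·p_1 + 2·p_2)·x_1 = 4·m.
Demand: x_1*(p_1,p_2,m) = 4·m/(4·p_1 + 2·p_2), x_2* = 2·m/(4·p_1 + 2·p_2).
Here 4·6 + 2·6 = 36, giving x_1* = 4.4444.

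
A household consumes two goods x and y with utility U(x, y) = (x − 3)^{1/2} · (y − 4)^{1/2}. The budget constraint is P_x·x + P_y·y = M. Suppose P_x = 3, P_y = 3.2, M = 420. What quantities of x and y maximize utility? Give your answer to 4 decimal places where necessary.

x* = 69.3667, y* = 66.2188

MRS = (y−4)/(x−3). Tangency with P_x/P_y gives y−4 = (P_x/P_y)·(x−3).
After buying the subsistence bundle (3, 4), a share 0.5 of the remaining income goes to x: x* = 3 + 0.5·(M − 3P_x − 4P_y)/P_x.
Discretionary income = 420 − 3·3 − 4·3.2 = 398.2; x* = 3 + 0.5·398.2/3 = 69.3667; y* = 4 + 0.5·398.2/3.2 = 66.2188.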